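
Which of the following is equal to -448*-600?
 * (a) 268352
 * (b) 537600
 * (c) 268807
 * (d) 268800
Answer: d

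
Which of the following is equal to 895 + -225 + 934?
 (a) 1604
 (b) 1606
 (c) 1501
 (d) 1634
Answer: a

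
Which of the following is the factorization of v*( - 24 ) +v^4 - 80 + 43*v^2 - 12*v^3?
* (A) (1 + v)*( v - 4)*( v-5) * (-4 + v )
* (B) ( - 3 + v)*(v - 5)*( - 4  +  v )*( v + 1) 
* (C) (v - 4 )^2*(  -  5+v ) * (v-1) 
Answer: A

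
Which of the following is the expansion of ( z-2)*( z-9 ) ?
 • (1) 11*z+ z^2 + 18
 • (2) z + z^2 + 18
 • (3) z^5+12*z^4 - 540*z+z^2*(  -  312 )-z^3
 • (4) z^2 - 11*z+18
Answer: 4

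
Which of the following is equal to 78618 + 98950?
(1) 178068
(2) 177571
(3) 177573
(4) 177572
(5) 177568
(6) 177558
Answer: 5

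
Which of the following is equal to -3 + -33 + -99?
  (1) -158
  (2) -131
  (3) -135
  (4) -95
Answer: 3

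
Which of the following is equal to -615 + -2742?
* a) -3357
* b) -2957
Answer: a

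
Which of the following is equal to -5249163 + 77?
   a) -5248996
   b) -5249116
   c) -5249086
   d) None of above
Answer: c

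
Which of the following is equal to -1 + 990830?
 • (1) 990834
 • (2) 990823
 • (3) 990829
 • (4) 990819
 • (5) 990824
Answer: 3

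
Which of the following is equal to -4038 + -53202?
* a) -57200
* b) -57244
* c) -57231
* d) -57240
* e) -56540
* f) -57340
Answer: d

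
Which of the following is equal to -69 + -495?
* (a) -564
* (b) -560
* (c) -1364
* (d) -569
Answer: a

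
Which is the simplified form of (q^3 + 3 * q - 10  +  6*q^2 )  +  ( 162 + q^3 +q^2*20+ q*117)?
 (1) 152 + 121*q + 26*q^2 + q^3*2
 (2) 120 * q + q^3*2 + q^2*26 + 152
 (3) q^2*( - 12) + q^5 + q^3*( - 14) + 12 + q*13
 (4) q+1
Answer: 2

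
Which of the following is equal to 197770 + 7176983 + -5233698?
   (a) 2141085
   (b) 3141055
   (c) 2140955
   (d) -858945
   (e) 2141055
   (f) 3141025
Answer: e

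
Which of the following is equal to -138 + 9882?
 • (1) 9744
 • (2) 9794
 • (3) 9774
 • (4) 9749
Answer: 1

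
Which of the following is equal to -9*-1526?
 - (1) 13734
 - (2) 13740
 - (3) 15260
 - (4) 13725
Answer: 1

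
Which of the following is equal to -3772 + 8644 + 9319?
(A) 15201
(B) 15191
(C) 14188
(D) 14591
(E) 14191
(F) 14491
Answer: E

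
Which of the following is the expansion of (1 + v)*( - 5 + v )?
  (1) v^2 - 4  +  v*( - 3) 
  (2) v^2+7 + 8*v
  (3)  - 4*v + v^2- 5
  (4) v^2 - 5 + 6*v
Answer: 3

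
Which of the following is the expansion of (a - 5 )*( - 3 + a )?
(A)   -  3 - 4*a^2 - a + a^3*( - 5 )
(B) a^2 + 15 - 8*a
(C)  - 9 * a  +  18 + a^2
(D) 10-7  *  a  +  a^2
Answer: B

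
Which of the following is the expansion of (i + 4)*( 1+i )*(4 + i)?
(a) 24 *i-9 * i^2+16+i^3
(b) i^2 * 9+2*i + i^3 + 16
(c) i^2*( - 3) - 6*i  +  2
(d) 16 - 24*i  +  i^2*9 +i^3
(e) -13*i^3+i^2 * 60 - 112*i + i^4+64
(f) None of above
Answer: f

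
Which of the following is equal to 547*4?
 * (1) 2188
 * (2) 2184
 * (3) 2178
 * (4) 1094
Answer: 1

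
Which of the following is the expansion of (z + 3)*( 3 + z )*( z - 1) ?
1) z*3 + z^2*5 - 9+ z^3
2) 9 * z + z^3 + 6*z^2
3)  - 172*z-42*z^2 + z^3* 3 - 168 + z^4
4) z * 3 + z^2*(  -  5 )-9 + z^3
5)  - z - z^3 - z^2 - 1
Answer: 1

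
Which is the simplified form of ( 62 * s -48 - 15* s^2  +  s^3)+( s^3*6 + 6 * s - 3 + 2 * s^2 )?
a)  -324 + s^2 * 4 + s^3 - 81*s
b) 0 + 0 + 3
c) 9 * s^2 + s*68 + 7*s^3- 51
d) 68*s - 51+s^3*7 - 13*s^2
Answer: d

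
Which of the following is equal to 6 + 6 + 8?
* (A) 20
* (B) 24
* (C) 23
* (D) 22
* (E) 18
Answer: A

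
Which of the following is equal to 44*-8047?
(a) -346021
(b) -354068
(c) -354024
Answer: b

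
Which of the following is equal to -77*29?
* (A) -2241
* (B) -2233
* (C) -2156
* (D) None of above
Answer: B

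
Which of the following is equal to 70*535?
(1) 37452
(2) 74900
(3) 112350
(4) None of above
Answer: 4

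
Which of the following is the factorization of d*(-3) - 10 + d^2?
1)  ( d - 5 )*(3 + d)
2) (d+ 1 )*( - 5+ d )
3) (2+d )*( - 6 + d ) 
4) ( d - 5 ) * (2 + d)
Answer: 4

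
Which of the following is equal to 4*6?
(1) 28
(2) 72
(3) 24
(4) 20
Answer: 3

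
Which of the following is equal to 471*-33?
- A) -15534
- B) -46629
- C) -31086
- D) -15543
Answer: D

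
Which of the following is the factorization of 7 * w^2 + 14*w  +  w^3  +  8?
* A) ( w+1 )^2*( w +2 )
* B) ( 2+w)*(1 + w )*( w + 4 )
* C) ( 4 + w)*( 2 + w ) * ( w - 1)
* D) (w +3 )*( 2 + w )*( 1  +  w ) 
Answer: B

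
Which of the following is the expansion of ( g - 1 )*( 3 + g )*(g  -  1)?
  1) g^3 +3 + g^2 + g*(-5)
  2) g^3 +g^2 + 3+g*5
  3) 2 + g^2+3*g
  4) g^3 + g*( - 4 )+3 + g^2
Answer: 1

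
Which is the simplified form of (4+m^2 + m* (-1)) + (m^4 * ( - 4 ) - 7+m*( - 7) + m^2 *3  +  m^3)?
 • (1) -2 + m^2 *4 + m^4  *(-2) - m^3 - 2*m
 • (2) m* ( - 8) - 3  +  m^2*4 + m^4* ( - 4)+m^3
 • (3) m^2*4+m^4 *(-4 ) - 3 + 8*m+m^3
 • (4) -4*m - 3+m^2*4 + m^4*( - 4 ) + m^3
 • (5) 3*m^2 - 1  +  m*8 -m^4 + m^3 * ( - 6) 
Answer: 2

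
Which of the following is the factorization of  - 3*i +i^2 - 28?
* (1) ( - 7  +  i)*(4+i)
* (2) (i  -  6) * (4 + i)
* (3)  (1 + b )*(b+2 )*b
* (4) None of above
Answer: 1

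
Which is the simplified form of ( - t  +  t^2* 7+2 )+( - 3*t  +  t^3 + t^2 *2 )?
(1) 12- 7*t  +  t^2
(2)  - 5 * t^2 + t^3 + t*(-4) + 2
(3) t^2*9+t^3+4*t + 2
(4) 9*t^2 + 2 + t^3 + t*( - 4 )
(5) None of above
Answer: 4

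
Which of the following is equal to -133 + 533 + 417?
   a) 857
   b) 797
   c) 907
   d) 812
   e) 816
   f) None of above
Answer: f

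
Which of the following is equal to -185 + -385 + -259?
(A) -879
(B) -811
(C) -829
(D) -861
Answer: C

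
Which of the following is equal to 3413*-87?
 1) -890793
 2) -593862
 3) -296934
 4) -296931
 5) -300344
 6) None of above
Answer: 4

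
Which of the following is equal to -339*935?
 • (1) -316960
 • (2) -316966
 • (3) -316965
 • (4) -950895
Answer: 3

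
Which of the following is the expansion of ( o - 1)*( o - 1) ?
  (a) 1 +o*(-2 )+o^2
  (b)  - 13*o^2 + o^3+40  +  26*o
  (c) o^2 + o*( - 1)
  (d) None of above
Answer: a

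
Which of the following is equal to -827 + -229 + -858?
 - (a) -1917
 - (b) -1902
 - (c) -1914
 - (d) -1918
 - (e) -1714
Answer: c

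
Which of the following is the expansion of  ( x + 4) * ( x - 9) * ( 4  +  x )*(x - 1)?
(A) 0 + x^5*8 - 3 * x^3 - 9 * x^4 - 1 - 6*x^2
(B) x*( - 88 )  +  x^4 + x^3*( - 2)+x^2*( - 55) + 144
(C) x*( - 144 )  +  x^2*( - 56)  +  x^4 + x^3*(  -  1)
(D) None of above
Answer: B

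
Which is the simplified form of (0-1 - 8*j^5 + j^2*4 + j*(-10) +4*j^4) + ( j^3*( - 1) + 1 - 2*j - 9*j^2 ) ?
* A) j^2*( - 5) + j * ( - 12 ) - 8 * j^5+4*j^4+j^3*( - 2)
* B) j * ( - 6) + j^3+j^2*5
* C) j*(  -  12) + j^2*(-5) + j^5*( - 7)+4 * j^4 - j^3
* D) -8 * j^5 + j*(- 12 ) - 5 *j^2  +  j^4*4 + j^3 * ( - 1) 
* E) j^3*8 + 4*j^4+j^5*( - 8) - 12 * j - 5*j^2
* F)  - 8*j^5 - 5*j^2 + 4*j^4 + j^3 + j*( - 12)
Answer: D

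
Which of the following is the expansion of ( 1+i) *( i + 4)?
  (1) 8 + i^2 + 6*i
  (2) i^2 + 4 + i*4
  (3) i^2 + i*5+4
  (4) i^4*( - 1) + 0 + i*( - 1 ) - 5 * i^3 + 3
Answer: 3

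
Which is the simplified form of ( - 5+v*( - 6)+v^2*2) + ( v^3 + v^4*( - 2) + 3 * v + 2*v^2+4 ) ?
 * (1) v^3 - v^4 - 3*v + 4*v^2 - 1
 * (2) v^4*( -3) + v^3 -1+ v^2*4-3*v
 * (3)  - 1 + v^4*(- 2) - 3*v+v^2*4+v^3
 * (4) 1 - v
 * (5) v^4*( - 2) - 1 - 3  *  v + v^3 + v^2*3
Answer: 3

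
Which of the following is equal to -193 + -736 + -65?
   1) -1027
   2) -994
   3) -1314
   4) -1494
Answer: 2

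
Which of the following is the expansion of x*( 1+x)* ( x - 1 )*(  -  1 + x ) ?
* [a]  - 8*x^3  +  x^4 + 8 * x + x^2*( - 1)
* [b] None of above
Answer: b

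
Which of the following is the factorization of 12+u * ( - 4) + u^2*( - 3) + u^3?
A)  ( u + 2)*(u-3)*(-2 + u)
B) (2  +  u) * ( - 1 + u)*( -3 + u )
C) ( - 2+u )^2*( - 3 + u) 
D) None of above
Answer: A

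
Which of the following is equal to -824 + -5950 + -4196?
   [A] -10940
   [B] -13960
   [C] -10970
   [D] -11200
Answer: C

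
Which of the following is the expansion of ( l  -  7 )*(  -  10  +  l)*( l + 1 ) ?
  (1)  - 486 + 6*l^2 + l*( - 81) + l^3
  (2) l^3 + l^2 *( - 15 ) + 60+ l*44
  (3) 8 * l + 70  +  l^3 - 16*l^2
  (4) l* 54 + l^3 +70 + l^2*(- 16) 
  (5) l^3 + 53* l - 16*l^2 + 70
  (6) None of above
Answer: 5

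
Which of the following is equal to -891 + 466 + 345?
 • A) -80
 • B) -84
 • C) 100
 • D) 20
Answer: A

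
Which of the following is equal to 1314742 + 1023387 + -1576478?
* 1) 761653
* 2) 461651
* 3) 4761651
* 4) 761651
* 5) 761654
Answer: 4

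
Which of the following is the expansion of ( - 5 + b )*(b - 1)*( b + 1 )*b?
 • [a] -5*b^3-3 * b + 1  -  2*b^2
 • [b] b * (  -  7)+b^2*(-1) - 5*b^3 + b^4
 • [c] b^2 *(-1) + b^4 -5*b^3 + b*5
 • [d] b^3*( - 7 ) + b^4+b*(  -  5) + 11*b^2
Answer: c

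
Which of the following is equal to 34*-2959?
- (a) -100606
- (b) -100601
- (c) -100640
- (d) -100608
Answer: a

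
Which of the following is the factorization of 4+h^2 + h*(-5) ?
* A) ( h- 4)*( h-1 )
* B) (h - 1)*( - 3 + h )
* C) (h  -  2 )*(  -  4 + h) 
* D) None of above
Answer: A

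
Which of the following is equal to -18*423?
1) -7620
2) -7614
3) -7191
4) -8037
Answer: 2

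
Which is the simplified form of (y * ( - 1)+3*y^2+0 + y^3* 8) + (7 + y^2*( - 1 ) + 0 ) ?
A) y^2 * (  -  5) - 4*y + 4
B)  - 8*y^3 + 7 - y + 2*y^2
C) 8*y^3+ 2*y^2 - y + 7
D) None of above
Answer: C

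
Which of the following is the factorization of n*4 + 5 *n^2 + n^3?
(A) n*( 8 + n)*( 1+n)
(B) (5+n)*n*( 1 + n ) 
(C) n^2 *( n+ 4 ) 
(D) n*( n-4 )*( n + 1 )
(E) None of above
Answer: E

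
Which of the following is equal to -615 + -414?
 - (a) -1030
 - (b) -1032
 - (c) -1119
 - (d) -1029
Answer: d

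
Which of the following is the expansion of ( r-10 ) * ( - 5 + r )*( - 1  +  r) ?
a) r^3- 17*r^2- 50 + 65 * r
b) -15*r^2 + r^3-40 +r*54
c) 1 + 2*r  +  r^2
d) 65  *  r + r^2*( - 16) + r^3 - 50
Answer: d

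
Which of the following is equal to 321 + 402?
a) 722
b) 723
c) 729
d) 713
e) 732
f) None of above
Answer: b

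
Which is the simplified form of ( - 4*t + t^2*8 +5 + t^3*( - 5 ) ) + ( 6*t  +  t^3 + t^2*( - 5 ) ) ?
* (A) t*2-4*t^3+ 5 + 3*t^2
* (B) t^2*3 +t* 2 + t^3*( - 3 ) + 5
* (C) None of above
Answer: A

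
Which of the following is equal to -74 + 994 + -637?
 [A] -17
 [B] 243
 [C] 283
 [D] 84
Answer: C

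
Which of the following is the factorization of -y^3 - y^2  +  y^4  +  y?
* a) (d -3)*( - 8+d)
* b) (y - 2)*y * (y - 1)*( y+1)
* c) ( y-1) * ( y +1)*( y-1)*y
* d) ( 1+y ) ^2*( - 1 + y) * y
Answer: c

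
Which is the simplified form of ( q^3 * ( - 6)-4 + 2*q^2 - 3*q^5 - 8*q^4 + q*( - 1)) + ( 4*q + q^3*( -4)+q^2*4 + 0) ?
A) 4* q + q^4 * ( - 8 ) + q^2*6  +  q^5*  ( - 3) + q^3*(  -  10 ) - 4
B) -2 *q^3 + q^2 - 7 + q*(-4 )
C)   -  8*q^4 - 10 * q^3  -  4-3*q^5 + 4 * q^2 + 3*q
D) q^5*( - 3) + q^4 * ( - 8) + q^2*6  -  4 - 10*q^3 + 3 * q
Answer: D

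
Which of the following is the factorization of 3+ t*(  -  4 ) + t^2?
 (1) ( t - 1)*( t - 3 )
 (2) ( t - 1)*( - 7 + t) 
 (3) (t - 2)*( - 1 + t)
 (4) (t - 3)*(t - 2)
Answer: 1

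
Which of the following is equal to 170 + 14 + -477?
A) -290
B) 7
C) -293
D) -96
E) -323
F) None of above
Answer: C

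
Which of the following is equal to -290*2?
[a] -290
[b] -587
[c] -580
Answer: c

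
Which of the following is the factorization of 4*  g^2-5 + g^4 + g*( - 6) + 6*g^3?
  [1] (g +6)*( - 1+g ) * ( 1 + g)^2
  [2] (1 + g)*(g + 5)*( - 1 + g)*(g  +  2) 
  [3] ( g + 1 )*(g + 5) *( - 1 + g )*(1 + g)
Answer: 3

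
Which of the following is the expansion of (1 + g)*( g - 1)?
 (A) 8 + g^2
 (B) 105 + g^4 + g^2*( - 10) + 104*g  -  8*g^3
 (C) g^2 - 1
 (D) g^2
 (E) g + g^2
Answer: C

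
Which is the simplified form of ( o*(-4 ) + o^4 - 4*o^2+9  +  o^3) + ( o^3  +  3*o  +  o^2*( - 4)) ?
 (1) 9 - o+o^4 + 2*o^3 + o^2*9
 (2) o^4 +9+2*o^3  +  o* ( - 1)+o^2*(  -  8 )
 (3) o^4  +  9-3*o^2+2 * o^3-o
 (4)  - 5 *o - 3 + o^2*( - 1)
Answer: 2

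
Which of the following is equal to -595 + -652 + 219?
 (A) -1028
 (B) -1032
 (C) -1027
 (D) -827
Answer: A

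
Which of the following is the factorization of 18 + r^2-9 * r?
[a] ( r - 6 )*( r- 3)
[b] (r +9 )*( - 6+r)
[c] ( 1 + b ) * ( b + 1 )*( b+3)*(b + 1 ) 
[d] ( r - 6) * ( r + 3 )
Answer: a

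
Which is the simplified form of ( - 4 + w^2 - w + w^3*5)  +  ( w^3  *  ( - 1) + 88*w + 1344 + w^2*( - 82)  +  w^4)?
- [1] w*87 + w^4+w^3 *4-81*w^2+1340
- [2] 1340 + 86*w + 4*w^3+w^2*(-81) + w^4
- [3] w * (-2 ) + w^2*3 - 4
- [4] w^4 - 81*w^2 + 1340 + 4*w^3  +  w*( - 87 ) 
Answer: 1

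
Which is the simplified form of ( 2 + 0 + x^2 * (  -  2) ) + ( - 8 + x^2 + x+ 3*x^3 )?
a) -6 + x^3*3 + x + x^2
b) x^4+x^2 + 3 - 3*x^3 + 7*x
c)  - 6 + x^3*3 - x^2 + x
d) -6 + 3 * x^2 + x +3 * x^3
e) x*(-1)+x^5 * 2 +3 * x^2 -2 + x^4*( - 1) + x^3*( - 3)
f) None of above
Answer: c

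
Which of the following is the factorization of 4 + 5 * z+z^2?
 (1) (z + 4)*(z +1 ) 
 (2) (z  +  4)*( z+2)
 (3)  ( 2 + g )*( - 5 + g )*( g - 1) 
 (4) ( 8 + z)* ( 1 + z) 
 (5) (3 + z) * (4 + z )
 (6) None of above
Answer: 1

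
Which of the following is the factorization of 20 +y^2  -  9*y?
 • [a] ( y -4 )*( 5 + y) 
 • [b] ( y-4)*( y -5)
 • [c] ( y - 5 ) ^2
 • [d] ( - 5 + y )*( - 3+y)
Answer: b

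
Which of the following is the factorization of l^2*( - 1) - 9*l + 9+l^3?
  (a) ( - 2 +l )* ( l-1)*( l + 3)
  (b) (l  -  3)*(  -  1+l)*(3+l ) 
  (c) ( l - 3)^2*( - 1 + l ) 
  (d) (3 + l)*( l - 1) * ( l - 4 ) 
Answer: b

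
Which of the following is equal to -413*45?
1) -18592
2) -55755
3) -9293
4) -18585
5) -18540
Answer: 4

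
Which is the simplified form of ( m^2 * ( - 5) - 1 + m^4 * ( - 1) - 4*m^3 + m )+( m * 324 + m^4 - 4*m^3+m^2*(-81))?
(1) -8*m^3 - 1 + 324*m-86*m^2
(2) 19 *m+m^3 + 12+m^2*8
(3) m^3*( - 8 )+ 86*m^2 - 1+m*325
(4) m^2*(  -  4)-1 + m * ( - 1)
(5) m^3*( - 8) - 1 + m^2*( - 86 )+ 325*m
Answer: 5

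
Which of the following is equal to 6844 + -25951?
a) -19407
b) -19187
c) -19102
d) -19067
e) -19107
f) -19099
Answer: e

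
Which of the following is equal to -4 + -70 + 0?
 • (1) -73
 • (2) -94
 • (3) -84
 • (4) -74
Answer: 4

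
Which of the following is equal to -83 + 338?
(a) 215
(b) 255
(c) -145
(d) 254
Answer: b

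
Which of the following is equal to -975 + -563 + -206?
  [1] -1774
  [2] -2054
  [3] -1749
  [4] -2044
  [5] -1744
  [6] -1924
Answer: 5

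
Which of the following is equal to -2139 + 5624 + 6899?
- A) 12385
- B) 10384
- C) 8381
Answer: B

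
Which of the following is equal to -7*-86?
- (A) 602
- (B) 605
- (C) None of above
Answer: A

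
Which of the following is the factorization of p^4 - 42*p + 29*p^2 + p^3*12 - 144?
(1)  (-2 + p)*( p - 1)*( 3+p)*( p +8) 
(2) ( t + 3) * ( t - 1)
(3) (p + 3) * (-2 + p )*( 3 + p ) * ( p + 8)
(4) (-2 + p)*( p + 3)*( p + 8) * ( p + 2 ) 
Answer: 3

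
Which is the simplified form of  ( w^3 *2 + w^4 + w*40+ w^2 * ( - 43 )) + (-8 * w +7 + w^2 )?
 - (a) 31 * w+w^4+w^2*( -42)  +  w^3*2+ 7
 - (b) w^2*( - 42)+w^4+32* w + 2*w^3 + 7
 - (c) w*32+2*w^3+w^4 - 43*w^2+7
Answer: b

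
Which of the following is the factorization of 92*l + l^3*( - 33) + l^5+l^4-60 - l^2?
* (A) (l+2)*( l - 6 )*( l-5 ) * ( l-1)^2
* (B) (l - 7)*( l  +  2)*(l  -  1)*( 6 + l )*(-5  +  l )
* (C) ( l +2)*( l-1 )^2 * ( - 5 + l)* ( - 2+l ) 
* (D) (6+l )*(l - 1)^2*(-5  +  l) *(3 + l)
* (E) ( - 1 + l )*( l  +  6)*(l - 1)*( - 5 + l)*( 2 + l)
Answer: E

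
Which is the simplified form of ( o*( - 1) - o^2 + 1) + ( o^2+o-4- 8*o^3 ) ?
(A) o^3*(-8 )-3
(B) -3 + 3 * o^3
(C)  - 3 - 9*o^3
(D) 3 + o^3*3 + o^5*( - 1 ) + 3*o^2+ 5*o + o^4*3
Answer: A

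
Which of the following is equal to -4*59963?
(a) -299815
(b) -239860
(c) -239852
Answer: c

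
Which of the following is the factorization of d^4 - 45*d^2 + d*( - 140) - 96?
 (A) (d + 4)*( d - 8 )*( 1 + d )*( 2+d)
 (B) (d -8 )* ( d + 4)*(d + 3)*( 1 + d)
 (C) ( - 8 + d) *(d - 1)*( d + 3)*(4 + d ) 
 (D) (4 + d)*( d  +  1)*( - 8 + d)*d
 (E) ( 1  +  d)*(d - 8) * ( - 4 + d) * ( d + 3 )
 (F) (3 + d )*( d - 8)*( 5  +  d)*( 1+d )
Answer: B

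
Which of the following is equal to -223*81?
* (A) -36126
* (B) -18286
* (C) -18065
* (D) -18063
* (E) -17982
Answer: D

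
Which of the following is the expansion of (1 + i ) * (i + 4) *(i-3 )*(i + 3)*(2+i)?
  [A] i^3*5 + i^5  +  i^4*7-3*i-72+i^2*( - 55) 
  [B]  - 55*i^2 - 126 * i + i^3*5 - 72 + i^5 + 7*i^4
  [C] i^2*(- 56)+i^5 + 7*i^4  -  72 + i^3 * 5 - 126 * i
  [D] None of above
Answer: B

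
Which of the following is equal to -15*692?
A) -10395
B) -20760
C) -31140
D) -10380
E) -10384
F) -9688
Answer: D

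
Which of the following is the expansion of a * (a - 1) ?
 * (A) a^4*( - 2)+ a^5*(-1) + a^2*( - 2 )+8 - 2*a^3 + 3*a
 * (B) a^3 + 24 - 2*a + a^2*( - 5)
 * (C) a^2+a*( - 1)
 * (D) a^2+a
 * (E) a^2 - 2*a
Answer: C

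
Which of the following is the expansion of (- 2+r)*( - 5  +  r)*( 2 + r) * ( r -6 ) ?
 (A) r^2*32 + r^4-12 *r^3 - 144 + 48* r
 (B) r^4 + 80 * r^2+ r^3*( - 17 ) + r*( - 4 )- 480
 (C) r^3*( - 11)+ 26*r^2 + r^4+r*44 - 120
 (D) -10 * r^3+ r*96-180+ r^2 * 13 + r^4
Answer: C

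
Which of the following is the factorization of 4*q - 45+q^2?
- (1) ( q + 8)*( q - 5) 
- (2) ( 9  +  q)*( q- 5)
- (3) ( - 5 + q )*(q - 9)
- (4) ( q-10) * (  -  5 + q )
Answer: 2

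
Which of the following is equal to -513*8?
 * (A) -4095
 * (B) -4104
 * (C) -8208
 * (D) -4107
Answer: B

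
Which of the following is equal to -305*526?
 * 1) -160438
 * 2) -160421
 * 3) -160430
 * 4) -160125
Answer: 3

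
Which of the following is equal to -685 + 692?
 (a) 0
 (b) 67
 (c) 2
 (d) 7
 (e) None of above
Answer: d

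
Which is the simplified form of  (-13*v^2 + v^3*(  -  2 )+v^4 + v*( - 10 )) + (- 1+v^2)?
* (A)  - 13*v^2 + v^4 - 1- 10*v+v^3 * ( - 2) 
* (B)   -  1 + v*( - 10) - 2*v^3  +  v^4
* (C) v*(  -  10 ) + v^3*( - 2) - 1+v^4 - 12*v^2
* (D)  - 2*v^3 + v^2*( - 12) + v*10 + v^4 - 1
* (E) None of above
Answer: C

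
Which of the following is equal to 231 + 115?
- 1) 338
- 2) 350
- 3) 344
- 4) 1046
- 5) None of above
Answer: 5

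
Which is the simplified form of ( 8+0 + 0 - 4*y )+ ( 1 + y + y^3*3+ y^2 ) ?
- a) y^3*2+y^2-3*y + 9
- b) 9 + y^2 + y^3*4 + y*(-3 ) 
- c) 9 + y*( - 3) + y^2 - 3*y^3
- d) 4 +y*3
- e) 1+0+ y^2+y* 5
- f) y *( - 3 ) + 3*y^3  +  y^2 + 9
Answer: f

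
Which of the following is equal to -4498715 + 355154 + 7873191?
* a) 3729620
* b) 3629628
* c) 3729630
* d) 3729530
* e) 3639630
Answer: c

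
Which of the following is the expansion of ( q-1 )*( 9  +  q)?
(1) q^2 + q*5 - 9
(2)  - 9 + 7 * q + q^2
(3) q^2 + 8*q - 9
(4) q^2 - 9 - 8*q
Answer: 3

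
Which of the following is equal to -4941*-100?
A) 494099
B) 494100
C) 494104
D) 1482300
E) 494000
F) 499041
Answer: B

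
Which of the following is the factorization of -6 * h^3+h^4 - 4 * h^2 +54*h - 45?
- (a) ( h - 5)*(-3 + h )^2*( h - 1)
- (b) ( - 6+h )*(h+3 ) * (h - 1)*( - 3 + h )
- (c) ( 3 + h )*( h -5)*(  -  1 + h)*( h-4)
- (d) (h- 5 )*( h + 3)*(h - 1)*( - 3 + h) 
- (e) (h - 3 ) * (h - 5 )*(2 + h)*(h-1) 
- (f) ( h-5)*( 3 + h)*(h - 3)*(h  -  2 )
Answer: d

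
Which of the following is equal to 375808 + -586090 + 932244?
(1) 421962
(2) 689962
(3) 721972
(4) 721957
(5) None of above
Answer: 5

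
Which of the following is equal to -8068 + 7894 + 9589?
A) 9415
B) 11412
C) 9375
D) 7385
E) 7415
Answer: A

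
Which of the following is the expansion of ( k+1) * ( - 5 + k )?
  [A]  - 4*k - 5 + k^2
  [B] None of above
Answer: A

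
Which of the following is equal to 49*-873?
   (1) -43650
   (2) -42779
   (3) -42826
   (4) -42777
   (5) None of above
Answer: 4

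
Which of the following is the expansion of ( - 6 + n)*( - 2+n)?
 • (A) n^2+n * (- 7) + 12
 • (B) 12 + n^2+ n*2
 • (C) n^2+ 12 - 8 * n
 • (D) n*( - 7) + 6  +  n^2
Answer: C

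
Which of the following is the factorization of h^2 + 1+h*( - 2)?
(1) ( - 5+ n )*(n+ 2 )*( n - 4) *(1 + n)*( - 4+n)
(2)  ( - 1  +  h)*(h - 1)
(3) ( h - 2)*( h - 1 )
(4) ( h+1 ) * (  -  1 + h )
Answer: 2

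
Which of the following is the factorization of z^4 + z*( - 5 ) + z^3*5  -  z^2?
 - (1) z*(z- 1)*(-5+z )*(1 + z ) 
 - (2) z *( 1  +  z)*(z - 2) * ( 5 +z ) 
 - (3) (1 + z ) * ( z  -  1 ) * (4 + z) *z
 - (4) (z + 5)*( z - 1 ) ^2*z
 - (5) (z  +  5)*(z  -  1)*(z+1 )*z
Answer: 5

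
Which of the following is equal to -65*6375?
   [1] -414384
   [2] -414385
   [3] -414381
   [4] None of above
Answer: 4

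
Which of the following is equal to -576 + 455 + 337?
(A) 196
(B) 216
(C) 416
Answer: B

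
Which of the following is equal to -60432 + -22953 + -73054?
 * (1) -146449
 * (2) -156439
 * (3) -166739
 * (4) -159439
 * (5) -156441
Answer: 2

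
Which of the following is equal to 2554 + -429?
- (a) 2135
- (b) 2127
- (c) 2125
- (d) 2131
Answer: c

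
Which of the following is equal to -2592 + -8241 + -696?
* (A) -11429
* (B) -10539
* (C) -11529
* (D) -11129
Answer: C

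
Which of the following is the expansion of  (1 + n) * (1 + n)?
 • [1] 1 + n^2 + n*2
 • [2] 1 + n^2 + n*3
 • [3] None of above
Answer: 1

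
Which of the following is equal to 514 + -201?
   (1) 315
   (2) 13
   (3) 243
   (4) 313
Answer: 4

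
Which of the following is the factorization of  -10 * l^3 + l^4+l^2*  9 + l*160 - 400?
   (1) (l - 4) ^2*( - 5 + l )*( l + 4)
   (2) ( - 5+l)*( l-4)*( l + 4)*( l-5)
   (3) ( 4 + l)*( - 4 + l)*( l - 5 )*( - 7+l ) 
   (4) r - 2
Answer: 2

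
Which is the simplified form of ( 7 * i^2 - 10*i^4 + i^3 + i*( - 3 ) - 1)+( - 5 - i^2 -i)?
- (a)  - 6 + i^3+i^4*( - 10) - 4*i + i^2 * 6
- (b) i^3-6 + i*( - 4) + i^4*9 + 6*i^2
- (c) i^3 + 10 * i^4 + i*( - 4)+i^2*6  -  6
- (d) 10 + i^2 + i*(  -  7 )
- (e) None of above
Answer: a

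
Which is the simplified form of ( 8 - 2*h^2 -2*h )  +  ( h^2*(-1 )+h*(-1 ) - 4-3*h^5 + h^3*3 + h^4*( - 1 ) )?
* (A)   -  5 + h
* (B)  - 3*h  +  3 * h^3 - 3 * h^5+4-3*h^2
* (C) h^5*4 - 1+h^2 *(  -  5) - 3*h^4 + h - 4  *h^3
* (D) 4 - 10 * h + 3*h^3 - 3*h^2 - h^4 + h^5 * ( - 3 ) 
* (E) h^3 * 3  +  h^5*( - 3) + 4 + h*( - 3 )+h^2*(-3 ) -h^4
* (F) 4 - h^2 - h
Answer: E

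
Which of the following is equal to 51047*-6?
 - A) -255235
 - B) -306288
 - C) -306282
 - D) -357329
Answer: C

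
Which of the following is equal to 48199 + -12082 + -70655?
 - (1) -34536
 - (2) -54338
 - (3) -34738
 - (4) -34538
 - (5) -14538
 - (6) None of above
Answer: 4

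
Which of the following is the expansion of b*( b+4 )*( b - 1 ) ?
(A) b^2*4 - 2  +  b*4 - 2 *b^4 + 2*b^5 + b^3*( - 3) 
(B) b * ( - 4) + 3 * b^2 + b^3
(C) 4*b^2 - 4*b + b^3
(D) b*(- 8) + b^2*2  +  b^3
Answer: B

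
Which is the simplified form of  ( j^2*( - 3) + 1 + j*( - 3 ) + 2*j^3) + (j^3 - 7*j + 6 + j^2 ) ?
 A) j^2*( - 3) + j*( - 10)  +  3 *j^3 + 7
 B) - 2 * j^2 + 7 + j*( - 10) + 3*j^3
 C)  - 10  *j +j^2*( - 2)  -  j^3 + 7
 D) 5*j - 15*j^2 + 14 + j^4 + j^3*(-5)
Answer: B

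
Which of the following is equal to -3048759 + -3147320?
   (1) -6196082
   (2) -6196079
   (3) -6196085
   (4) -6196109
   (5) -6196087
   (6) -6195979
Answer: 2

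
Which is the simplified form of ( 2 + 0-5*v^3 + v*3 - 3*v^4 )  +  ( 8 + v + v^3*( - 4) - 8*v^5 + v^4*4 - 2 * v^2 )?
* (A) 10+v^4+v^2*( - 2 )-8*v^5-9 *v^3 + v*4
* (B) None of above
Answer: A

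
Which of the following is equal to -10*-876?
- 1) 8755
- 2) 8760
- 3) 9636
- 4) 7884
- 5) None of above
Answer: 2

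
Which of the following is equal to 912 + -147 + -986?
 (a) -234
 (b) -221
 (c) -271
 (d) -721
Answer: b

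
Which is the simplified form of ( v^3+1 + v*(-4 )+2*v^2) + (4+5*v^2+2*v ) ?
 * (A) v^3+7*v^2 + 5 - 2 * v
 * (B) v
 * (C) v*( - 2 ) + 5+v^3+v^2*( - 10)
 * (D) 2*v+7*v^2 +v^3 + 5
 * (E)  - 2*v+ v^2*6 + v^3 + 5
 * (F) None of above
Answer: A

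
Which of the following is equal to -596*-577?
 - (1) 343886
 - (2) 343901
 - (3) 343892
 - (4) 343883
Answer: 3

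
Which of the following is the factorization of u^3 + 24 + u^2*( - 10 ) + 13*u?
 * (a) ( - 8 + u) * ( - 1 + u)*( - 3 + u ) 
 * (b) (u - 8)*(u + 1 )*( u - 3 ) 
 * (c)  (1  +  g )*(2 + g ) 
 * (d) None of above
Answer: b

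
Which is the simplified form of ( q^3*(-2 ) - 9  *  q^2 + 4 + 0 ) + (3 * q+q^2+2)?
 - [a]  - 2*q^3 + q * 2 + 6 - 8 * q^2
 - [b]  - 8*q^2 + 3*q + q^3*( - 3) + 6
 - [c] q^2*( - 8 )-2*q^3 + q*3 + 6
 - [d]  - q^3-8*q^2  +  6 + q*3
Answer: c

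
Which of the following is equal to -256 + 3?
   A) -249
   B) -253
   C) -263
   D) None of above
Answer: B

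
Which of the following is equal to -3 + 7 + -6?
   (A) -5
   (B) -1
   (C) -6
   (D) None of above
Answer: D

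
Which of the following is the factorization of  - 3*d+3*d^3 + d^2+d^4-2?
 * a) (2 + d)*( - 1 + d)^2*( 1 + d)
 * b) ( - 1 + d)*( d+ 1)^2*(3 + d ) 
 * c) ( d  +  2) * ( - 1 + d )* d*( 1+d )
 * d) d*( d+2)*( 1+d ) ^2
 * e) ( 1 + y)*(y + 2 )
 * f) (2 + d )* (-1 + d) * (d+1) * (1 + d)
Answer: f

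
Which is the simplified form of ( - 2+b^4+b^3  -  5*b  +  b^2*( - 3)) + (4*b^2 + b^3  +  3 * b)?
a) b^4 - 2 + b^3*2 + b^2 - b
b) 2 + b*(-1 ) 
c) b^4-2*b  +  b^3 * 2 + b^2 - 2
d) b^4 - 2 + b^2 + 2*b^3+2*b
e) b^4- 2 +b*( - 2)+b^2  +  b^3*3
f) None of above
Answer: c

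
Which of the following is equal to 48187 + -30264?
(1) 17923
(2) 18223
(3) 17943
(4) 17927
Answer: 1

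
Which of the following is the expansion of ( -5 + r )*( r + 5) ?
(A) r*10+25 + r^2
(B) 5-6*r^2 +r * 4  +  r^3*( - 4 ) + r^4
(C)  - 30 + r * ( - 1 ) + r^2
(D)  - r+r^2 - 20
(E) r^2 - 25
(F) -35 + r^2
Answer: E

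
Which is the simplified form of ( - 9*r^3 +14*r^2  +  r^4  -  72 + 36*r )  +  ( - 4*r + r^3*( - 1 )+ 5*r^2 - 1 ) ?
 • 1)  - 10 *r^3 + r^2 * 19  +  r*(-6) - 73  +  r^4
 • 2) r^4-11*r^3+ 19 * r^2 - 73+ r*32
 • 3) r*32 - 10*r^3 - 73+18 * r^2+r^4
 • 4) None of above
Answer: 4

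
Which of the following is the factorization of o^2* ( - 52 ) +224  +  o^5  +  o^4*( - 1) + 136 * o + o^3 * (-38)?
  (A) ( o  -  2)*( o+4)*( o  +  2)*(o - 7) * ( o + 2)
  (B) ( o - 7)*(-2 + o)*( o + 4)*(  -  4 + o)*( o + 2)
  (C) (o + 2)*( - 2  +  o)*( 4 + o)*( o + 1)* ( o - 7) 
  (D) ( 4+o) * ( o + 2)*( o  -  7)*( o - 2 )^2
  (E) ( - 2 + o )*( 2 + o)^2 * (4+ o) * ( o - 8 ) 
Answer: A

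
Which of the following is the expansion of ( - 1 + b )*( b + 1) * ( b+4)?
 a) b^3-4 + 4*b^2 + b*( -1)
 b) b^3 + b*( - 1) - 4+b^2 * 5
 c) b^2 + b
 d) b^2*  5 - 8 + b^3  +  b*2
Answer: a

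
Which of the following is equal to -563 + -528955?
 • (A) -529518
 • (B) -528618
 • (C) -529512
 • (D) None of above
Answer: A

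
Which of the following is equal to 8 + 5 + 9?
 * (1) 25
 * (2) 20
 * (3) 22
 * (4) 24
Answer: 3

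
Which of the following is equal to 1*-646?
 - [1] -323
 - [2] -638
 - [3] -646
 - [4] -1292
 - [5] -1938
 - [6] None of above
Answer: 3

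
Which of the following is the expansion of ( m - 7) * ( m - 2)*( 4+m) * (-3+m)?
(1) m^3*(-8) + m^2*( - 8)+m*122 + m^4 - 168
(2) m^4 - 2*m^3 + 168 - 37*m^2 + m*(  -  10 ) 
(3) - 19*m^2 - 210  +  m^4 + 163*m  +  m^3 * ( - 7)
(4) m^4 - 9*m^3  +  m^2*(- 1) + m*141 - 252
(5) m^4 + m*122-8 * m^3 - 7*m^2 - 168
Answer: 5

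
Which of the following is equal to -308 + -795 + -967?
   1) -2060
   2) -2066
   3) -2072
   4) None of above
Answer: 4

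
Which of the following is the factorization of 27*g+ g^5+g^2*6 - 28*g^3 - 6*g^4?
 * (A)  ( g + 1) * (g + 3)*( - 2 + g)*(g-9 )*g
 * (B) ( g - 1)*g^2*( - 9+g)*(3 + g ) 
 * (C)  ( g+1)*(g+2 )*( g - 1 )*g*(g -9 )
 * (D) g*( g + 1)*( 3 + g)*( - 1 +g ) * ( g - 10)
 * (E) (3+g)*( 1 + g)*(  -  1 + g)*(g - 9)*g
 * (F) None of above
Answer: E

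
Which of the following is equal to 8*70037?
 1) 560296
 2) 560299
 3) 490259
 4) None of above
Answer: 1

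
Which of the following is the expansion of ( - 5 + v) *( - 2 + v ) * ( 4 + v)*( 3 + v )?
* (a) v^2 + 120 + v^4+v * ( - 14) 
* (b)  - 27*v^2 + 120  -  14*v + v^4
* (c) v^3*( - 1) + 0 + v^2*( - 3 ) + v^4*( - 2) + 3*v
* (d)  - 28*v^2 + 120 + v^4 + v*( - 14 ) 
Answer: b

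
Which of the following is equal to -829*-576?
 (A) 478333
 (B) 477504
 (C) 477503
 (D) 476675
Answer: B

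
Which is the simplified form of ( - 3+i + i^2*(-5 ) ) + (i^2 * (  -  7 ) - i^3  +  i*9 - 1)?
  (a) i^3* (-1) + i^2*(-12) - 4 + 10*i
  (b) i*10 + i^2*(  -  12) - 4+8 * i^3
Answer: a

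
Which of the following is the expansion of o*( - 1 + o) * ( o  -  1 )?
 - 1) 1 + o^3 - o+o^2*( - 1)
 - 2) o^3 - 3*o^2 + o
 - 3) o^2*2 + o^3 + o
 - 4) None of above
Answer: 4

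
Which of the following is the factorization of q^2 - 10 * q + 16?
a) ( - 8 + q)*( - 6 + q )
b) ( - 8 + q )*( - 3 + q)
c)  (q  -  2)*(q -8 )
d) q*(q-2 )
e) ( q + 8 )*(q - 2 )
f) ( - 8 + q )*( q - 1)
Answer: c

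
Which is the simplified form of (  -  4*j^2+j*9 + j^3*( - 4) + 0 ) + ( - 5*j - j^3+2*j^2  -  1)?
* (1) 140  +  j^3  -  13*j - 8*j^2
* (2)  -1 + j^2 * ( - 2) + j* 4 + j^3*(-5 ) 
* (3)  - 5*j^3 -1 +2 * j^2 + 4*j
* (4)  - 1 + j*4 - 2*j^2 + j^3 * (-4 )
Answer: 2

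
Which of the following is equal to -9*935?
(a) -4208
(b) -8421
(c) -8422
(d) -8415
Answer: d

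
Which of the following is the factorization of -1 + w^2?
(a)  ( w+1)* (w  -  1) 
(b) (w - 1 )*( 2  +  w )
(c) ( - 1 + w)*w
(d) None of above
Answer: a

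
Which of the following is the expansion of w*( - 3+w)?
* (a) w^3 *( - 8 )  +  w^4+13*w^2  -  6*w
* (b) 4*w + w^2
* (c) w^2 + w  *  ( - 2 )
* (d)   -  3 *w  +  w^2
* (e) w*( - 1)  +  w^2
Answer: d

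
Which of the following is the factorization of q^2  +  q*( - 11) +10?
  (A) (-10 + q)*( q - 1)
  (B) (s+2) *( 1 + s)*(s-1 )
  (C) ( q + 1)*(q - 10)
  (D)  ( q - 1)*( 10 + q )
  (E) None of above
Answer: A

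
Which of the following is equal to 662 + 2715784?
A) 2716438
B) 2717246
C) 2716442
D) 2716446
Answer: D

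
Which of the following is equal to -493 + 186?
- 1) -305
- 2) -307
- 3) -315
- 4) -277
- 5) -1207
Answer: 2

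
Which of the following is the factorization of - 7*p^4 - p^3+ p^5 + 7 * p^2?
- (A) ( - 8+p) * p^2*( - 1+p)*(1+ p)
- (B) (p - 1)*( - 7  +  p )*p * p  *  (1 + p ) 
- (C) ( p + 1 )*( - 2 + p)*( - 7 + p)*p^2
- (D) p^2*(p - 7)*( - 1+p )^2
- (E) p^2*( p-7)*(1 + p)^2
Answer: B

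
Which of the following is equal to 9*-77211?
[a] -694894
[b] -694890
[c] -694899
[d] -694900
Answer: c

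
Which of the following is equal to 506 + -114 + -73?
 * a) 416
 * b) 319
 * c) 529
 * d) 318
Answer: b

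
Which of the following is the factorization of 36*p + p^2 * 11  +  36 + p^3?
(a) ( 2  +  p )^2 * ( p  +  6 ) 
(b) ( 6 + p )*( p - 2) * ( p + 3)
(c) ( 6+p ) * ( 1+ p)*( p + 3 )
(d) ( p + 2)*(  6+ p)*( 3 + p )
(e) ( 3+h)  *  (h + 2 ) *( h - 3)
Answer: d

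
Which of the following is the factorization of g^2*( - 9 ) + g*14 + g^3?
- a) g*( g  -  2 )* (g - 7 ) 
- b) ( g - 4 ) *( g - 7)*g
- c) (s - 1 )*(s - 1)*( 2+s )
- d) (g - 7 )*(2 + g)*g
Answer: a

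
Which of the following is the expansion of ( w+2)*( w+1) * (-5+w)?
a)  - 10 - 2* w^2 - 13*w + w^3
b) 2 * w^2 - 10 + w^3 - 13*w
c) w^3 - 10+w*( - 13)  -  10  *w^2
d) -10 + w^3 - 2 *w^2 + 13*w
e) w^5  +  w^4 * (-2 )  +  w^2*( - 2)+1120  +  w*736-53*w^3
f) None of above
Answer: a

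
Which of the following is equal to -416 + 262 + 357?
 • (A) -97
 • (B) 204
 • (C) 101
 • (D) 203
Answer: D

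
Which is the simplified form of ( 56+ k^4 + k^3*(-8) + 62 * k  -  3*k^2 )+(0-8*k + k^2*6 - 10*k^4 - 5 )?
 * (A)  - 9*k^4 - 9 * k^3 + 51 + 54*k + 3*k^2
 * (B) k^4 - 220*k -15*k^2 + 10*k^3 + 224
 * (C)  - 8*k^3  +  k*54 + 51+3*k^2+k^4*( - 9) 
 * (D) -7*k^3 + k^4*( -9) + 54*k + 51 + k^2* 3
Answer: C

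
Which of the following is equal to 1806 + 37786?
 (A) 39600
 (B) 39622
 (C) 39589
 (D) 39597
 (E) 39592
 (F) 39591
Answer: E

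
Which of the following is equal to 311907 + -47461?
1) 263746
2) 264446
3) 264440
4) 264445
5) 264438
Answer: 2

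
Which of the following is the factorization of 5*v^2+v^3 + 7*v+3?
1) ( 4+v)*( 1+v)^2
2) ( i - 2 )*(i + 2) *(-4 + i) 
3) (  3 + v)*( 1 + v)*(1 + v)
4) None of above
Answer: 3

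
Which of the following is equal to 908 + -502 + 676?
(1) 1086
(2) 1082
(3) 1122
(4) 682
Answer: 2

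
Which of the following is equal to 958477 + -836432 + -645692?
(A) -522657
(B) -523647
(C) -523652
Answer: B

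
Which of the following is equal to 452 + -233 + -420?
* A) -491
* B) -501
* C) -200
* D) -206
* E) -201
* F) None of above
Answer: E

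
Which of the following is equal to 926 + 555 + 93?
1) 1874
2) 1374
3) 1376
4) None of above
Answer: 4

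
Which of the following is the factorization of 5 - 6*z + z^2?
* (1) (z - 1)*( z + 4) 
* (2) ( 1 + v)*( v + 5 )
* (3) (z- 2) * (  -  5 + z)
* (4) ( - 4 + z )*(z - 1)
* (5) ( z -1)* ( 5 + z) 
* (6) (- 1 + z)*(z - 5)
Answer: 6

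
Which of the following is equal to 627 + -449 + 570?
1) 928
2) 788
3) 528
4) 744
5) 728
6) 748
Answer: 6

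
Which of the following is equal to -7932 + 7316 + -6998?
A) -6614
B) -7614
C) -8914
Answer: B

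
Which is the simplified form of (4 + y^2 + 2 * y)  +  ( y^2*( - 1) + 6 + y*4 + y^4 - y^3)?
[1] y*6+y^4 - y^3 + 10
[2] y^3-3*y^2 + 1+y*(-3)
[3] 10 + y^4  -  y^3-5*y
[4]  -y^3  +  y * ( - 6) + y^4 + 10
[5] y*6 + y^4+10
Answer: 1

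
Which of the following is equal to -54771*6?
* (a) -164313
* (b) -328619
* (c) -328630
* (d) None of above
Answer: d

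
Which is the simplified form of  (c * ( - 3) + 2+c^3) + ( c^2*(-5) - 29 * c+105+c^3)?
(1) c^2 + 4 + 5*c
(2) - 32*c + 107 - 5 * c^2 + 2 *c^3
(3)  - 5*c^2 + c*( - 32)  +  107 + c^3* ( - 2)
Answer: 2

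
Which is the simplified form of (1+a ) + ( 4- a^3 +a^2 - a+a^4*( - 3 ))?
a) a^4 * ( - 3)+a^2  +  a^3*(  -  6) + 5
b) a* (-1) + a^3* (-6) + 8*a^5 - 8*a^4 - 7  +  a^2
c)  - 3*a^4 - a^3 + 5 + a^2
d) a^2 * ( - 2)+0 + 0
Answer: c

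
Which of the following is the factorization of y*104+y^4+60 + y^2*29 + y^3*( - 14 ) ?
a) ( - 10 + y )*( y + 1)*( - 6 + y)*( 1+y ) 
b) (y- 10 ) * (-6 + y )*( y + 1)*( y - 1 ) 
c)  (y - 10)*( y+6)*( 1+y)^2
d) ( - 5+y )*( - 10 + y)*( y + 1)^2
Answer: a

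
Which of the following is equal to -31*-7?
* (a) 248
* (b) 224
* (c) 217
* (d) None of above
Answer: c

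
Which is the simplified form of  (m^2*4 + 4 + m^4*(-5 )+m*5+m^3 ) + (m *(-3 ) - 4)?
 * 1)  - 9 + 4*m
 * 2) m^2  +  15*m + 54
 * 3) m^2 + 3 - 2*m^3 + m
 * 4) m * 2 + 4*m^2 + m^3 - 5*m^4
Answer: 4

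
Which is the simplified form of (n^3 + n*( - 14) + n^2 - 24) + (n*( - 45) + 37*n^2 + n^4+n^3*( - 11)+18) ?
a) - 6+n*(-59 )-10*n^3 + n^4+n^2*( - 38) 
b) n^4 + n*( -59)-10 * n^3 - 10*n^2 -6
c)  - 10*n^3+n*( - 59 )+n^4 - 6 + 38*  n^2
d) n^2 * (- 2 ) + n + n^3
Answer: c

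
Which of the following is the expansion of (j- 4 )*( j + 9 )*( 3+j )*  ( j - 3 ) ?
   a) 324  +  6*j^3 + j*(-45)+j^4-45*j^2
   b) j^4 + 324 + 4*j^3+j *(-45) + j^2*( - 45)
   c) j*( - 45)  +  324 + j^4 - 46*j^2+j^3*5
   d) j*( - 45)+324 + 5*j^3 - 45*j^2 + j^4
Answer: d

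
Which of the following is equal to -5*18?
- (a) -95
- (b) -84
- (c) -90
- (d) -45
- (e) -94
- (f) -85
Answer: c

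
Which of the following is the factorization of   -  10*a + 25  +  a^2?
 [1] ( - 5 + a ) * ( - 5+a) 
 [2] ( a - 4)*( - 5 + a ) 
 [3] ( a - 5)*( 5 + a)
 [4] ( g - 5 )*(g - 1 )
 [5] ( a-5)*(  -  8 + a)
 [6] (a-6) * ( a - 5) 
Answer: 1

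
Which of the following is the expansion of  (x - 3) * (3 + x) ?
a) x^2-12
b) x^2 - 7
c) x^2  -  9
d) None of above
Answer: c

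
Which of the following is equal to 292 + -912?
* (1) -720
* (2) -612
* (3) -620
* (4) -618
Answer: 3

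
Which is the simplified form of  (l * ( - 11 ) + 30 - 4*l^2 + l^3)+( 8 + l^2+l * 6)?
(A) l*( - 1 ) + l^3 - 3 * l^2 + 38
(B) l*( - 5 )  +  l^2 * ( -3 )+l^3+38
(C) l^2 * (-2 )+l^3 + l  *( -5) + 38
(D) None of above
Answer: B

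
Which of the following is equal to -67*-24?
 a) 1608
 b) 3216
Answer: a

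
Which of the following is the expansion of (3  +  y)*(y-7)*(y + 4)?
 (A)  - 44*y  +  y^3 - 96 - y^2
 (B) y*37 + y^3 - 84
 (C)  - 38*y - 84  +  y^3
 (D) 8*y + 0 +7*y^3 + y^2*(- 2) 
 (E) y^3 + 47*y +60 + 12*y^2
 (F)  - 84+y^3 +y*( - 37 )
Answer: F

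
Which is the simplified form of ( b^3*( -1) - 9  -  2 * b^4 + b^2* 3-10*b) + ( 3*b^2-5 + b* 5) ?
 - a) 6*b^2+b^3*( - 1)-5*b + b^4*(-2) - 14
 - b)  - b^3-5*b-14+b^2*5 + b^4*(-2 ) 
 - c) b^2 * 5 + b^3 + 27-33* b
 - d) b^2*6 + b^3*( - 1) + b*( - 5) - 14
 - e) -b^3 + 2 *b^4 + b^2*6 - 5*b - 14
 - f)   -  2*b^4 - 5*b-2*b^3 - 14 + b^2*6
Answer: a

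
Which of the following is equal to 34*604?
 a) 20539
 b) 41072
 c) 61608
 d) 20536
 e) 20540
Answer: d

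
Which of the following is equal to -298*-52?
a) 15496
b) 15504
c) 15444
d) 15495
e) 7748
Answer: a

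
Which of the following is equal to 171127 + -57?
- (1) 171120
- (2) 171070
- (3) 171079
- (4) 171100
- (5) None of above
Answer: 2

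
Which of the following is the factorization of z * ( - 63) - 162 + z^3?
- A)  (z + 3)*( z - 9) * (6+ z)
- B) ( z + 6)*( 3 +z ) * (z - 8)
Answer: A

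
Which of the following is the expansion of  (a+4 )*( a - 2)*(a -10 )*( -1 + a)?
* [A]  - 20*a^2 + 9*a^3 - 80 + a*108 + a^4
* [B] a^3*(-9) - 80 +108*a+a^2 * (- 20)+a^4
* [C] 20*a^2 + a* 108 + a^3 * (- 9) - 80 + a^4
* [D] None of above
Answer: B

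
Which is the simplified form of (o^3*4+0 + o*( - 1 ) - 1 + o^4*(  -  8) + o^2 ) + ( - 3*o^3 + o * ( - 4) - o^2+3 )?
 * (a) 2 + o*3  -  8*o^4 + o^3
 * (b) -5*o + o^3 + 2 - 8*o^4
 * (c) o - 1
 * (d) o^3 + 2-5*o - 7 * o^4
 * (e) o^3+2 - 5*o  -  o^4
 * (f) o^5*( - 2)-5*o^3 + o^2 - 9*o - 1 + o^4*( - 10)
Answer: b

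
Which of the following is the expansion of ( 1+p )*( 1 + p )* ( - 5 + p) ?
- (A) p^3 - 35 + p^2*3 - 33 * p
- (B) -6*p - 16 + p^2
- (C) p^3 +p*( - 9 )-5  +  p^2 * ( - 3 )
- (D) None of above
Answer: C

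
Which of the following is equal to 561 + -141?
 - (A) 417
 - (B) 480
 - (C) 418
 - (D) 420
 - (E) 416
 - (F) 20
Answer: D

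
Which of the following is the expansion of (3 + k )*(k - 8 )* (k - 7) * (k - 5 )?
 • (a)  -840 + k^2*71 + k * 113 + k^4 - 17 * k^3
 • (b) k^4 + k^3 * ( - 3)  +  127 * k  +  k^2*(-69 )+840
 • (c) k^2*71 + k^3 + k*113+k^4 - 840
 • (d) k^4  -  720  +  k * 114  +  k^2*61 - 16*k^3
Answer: a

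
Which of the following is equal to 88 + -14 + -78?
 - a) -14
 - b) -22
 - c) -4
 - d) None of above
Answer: c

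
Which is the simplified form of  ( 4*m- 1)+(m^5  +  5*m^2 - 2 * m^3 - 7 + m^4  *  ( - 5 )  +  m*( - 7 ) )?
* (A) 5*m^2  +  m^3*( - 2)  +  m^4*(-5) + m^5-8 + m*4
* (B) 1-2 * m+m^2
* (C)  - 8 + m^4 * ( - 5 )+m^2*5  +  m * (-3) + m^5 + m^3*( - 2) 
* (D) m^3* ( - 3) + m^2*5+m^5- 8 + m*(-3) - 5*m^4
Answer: C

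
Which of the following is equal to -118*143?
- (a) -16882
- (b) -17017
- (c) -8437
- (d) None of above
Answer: d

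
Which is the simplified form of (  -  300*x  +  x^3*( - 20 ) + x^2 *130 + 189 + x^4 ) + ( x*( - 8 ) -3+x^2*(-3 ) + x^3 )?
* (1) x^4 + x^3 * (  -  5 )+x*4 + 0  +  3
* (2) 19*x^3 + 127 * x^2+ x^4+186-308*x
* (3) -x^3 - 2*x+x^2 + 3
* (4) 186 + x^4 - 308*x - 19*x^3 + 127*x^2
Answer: 4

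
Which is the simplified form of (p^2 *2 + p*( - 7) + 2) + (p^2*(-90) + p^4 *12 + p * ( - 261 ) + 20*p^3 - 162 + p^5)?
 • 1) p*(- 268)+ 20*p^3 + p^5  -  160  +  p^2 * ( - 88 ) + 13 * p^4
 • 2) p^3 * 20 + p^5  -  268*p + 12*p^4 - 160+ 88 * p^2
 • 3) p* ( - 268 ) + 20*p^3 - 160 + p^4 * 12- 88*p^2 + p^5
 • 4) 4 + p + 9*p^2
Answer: 3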